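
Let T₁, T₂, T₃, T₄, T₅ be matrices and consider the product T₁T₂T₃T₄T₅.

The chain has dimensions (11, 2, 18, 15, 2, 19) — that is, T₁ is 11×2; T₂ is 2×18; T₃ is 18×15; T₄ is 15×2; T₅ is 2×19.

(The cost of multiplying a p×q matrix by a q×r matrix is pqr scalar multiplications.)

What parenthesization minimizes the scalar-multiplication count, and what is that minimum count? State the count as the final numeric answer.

1062

Adjacent pairs: T₁T₂ = 11·2·18 = 396; T₂T₃ = 2·18·15 = 540; T₃T₄ = 18·15·2 = 540; T₄T₅ = 15·2·19 = 570.
Length 3: T₁..T₃: k=1: 0+540+11·2·15=870; k=2: 396+0+11·18·15=3366 → min 870 | T₂..T₄: k=2: 0+540+2·18·2=612; k=3: 540+0+2·15·2=600 → min 600 | T₃..T₅: k=3: 0+570+18·15·19=5700; k=4: 540+0+18·2·19=1224 → min 1224.
Length 4: T₁..T₄: k=1: 0+600+11·2·2=644; k=2: 396+540+11·18·2=1332; k=3: 870+0+11·15·2=1200 → min 644 | T₂..T₅: k=2: 0+1224+2·18·19=1908; k=3: 540+570+2·15·19=1680; k=4: 600+0+2·2·19=676 → min 676.
Length 5: T₁..T₅: k=1: 0+676+11·2·19=1094; k=2: 396+1224+11·18·19=5382; k=3: 870+570+11·15·19=4575; k=4: 644+0+11·2·19=1062 → min 1062.
Optimal parenthesization: ((T₁((T₂T₃)T₄))T₅) with cost 1062.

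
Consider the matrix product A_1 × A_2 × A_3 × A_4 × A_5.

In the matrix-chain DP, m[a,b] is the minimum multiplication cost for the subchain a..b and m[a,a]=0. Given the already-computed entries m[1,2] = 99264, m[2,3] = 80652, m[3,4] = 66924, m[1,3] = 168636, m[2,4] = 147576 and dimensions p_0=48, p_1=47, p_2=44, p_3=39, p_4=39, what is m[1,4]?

m[1,4] = min over k∈[1,3] of m[1,k]+m[k+1,4]+p_{0}·p_k·p_{4}.
k=1: 0 + 147576 + 48·47·39 = 235560; k=2: 99264 + 66924 + 48·44·39 = 248556; k=3: 168636 + 0 + 48·39·39 = 241644.
Minimum: 235560 at k=1.

235560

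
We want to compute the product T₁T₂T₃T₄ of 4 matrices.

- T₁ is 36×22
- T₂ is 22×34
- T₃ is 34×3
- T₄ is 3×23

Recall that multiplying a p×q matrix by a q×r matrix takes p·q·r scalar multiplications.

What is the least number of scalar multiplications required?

Adjacent pairs: T₁T₂ = 36·22·34 = 26928; T₂T₃ = 22·34·3 = 2244; T₃T₄ = 34·3·23 = 2346.
Length 3: T₁..T₃: k=1: 0+2244+36·22·3=4620; k=2: 26928+0+36·34·3=30600 → min 4620 | T₂..T₄: k=2: 0+2346+22·34·23=19550; k=3: 2244+0+22·3·23=3762 → min 3762.
Length 4: T₁..T₄: k=1: 0+3762+36·22·23=21978; k=2: 26928+2346+36·34·23=57426; k=3: 4620+0+36·3·23=7104 → min 7104.
Optimal order: ((T₁(T₂T₃))T₄) with cost 7104.

7104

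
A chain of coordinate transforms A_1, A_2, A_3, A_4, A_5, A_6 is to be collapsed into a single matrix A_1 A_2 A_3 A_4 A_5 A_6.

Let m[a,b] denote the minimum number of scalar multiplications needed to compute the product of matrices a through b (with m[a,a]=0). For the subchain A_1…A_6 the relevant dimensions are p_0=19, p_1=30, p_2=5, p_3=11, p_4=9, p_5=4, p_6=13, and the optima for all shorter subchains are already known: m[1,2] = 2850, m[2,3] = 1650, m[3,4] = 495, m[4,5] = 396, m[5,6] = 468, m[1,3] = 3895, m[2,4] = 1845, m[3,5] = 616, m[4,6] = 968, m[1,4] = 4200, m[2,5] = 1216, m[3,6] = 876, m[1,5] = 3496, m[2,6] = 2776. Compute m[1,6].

m[1,6] = min over k∈[1,5] of m[1,k]+m[k+1,6]+p_{0}·p_k·p_{6}.
k=1: 0 + 2776 + 19·30·13 = 10186; k=2: 2850 + 876 + 19·5·13 = 4961; k=3: 3895 + 968 + 19·11·13 = 7580; k=4: 4200 + 468 + 19·9·13 = 6891; k=5: 3496 + 0 + 19·4·13 = 4484.
Minimum: 4484 at k=5.

4484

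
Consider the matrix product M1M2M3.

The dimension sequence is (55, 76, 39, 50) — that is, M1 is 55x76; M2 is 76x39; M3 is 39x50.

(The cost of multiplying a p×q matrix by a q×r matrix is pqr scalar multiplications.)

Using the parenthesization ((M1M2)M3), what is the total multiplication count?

270270

(M1M2): 55×76 by 76×39 → 55×39, cost 55·76·39 = 163020
((M1M2)M3): 55×39 by 39×50 → 55×50, cost 55·39·50 = 107250; cumulative 270270
Total: 270270 scalar multiplications.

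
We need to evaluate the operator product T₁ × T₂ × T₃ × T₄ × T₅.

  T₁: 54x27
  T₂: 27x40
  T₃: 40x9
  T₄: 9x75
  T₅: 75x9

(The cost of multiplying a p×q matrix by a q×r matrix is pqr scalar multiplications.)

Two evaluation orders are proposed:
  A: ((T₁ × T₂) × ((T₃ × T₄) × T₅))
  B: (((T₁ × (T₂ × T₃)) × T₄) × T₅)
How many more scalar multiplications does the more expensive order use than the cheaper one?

Order A = ((T₁ × T₂) × ((T₃ × T₄) × T₅)): (T₁ × T₂): 54×27 by 27×40 → 54×40, cost 54·27·40 = 58320; (T₃ × T₄): 40×9 by 9×75 → 40×75, cost 40·9·75 = 27000; ((T₃ × T₄) × T₅): 40×75 by 75×9 → 40×9, cost 40·75·9 = 27000; cumulative 54000; ((T₁ × T₂) × ((T₃ × T₄) × T₅)): 54×40 by 40×9 → 54×9, cost 54·40·9 = 19440; cumulative 131760. Total 131760.
Order B = (((T₁ × (T₂ × T₃)) × T₄) × T₅): (T₂ × T₃): 27×40 by 40×9 → 27×9, cost 27·40·9 = 9720; (T₁ × (T₂ × T₃)): 54×27 by 27×9 → 54×9, cost 54·27·9 = 13122; cumulative 22842; ((T₁ × (T₂ × T₃)) × T₄): 54×9 by 9×75 → 54×75, cost 54·9·75 = 36450; cumulative 59292; (((T₁ × (T₂ × T₃)) × T₄) × T₅): 54×75 by 75×9 → 54×9, cost 54·75·9 = 36450; cumulative 95742. Total 95742.
Difference: |131760 − 95742| = 36018.

36018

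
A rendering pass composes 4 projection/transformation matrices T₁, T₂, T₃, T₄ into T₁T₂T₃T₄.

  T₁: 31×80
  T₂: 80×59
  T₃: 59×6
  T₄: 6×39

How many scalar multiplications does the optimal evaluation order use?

50454

Adjacent pairs: T₁T₂ = 31·80·59 = 146320; T₂T₃ = 80·59·6 = 28320; T₃T₄ = 59·6·39 = 13806.
Length 3: T₁..T₃: k=1: 0+28320+31·80·6=43200; k=2: 146320+0+31·59·6=157294 → min 43200 | T₂..T₄: k=2: 0+13806+80·59·39=197886; k=3: 28320+0+80·6·39=47040 → min 47040.
Length 4: T₁..T₄: k=1: 0+47040+31·80·39=143760; k=2: 146320+13806+31·59·39=231457; k=3: 43200+0+31·6·39=50454 → min 50454.
Optimal order: ((T₁(T₂T₃))T₄) with cost 50454.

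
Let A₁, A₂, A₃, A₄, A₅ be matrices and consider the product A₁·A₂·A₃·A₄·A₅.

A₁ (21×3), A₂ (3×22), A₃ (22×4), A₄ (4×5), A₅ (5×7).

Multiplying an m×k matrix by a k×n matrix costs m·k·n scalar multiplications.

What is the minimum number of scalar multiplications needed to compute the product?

Adjacent pairs: A₁A₂ = 21·3·22 = 1386; A₂A₃ = 3·22·4 = 264; A₃A₄ = 22·4·5 = 440; A₄A₅ = 4·5·7 = 140.
Length 3: A₁..A₃: k=1: 0+264+21·3·4=516; k=2: 1386+0+21·22·4=3234 → min 516 | A₂..A₄: k=2: 0+440+3·22·5=770; k=3: 264+0+3·4·5=324 → min 324 | A₃..A₅: k=3: 0+140+22·4·7=756; k=4: 440+0+22·5·7=1210 → min 756.
Length 4: A₁..A₄: k=1: 0+324+21·3·5=639; k=2: 1386+440+21·22·5=4136; k=3: 516+0+21·4·5=936 → min 639 | A₂..A₅: k=2: 0+756+3·22·7=1218; k=3: 264+140+3·4·7=488; k=4: 324+0+3·5·7=429 → min 429.
Length 5: A₁..A₅: k=1: 0+429+21·3·7=870; k=2: 1386+756+21·22·7=5376; k=3: 516+140+21·4·7=1244; k=4: 639+0+21·5·7=1374 → min 870.
Optimal order: (A₁·(((A₂·A₃)·A₄)·A₅)) with cost 870.

870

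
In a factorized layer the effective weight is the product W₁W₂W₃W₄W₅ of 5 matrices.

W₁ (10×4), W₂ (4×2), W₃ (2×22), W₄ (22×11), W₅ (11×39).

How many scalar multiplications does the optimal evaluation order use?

Adjacent pairs: W₁W₂ = 10·4·2 = 80; W₂W₃ = 4·2·22 = 176; W₃W₄ = 2·22·11 = 484; W₄W₅ = 22·11·39 = 9438.
Length 3: W₁..W₃: k=1: 0+176+10·4·22=1056; k=2: 80+0+10·2·22=520 → min 520 | W₂..W₄: k=2: 0+484+4·2·11=572; k=3: 176+0+4·22·11=1144 → min 572 | W₃..W₅: k=3: 0+9438+2·22·39=11154; k=4: 484+0+2·11·39=1342 → min 1342.
Length 4: W₁..W₄: k=1: 0+572+10·4·11=1012; k=2: 80+484+10·2·11=784; k=3: 520+0+10·22·11=2940 → min 784 | W₂..W₅: k=2: 0+1342+4·2·39=1654; k=3: 176+9438+4·22·39=13046; k=4: 572+0+4·11·39=2288 → min 1654.
Length 5: W₁..W₅: k=1: 0+1654+10·4·39=3214; k=2: 80+1342+10·2·39=2202; k=3: 520+9438+10·22·39=18538; k=4: 784+0+10·11·39=5074 → min 2202.
Optimal order: ((W₁W₂)((W₃W₄)W₅)) with cost 2202.

2202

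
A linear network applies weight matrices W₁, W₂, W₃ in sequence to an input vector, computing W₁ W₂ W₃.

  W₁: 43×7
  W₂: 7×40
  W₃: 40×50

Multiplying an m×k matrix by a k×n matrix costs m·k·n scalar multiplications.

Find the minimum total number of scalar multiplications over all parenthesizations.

Order (W₁ (W₂ W₃)): (W₂ W₃): 7×40 by 40×50 → 7×50, cost 7·40·50 = 14000; (W₁ (W₂ W₃)): 43×7 by 7×50 → 43×50, cost 43·7·50 = 15050; cumulative 29050. Total 29050.
Order ((W₁ W₂) W₃): (W₁ W₂): 43×7 by 7×40 → 43×40, cost 43·7·40 = 12040; ((W₁ W₂) W₃): 43×40 by 40×50 → 43×50, cost 43·40·50 = 86000; cumulative 98040. Total 98040.
Minimum: 29050.

29050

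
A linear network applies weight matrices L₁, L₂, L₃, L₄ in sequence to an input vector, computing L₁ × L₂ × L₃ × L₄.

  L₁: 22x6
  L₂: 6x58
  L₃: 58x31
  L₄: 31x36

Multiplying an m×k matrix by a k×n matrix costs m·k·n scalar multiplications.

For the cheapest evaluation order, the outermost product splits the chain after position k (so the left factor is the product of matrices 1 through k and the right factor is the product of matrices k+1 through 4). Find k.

1

Adjacent pairs: L₁L₂ = 22·6·58 = 7656; L₂L₃ = 6·58·31 = 10788; L₃L₄ = 58·31·36 = 64728.
Length 3: L₁..L₃: k=1: 0+10788+22·6·31=14880; k=2: 7656+0+22·58·31=47212 → min 14880 | L₂..L₄: k=2: 0+64728+6·58·36=77256; k=3: 10788+0+6·31·36=17484 → min 17484.
Top-level splits: k=1: (L₁..L₁)·(L₂..L₄) → 0+17484+22·6·36 = 22236; k=2: (L₁..L₂)·(L₃..L₄) → 7656+64728+22·58·36 = 118320; k=3: (L₁..L₃)·(L₄..L₄) → 14880+0+22·31·36 = 39432.
Best split is after L₁, i.e. k = 1.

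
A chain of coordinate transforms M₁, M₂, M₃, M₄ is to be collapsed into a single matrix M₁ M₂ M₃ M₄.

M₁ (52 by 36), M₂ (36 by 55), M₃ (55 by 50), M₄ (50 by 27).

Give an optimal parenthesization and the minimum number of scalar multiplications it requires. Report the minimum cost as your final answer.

178254

Adjacent pairs: M₁M₂ = 52·36·55 = 102960; M₂M₃ = 36·55·50 = 99000; M₃M₄ = 55·50·27 = 74250.
Length 3: M₁..M₃: k=1: 0+99000+52·36·50=192600; k=2: 102960+0+52·55·50=245960 → min 192600 | M₂..M₄: k=2: 0+74250+36·55·27=127710; k=3: 99000+0+36·50·27=147600 → min 127710.
Length 4: M₁..M₄: k=1: 0+127710+52·36·27=178254; k=2: 102960+74250+52·55·27=254430; k=3: 192600+0+52·50·27=262800 → min 178254.
Optimal parenthesization: (M₁ (M₂ (M₃ M₄))) with cost 178254.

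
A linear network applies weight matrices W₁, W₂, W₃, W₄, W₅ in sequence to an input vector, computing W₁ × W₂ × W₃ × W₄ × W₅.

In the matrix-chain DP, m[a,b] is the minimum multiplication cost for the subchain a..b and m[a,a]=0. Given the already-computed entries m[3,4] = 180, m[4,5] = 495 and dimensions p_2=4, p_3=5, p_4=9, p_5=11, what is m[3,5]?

m[3,5] = min over k∈[3,4] of m[3,k]+m[k+1,5]+p_{2}·p_k·p_{5}.
k=3: 0 + 495 + 4·5·11 = 715; k=4: 180 + 0 + 4·9·11 = 576.
Minimum: 576 at k=4.

576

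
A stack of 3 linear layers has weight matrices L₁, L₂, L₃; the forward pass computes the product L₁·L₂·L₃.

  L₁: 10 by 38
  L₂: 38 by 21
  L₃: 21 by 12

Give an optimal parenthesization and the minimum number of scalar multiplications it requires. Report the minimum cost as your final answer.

(L₁·(L₂·L₃)): cost 14136.
((L₁·L₂)·L₃): cost 10500.
Optimal: ((L₁·L₂)·L₃) with cost 10500.

10500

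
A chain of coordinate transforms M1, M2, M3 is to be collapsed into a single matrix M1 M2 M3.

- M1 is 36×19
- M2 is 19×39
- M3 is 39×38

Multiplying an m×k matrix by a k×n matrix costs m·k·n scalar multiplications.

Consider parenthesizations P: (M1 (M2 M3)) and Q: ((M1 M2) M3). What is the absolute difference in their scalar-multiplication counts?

25878

Order P = (M1 (M2 M3)): (M2 M3): 19×39 by 39×38 → 19×38, cost 19·39·38 = 28158; (M1 (M2 M3)): 36×19 by 19×38 → 36×38, cost 36·19·38 = 25992; cumulative 54150. Total 54150.
Order Q = ((M1 M2) M3): (M1 M2): 36×19 by 19×39 → 36×39, cost 36·19·39 = 26676; ((M1 M2) M3): 36×39 by 39×38 → 36×38, cost 36·39·38 = 53352; cumulative 80028. Total 80028.
Difference: |54150 − 80028| = 25878.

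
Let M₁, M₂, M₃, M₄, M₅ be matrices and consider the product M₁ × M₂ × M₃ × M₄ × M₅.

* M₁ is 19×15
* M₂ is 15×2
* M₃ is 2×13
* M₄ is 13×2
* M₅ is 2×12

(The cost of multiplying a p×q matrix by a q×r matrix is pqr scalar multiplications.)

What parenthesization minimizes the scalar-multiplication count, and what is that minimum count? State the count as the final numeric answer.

Adjacent pairs: M₁M₂ = 19·15·2 = 570; M₂M₃ = 15·2·13 = 390; M₃M₄ = 2·13·2 = 52; M₄M₅ = 13·2·12 = 312.
Length 3: M₁..M₃: k=1: 0+390+19·15·13=4095; k=2: 570+0+19·2·13=1064 → min 1064 | M₂..M₄: k=2: 0+52+15·2·2=112; k=3: 390+0+15·13·2=780 → min 112 | M₃..M₅: k=3: 0+312+2·13·12=624; k=4: 52+0+2·2·12=100 → min 100.
Length 4: M₁..M₄: k=1: 0+112+19·15·2=682; k=2: 570+52+19·2·2=698; k=3: 1064+0+19·13·2=1558 → min 682 | M₂..M₅: k=2: 0+100+15·2·12=460; k=3: 390+312+15·13·12=3042; k=4: 112+0+15·2·12=472 → min 460.
Length 5: M₁..M₅: k=1: 0+460+19·15·12=3880; k=2: 570+100+19·2·12=1126; k=3: 1064+312+19·13·12=4340; k=4: 682+0+19·2·12=1138 → min 1126.
Optimal parenthesization: ((M₁ × M₂) × ((M₃ × M₄) × M₅)) with cost 1126.

1126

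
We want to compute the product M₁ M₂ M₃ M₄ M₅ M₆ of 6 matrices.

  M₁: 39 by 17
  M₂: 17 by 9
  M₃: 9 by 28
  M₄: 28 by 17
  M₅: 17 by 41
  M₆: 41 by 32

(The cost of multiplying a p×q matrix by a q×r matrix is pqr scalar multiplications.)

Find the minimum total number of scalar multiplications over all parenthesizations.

Adjacent pairs: M₁M₂ = 39·17·9 = 5967; M₂M₃ = 17·9·28 = 4284; M₃M₄ = 9·28·17 = 4284; M₄M₅ = 28·17·41 = 19516; M₅M₆ = 17·41·32 = 22304.
Length 3: M₁..M₃: k=1: 0+4284+39·17·28=22848; k=2: 5967+0+39·9·28=15795 → min 15795 | M₂..M₄: k=2: 0+4284+17·9·17=6885; k=3: 4284+0+17·28·17=12376 → min 6885 | M₃..M₅: k=3: 0+19516+9·28·41=29848; k=4: 4284+0+9·17·41=10557 → min 10557 | M₄..M₆: k=4: 0+22304+28·17·32=37536; k=5: 19516+0+28·41·32=56252 → min 37536.
Length 4: M₁..M₄: k=1: 0+6885+39·17·17=18156; k=2: 5967+4284+39·9·17=16218; k=3: 15795+0+39·28·17=34359 → min 16218 | M₂..M₅: k=2: 0+10557+17·9·41=16830; k=3: 4284+19516+17·28·41=43316; k=4: 6885+0+17·17·41=18734 → min 16830 | M₃..M₆: k=3: 0+37536+9·28·32=45600; k=4: 4284+22304+9·17·32=31484; k=5: 10557+0+9·41·32=22365 → min 22365.
Length 5: M₁..M₅: k=1: 0+16830+39·17·41=44013; k=2: 5967+10557+39·9·41=30915; k=3: 15795+19516+39·28·41=80083; k=4: 16218+0+39·17·41=43401 → min 30915 | M₂..M₆: k=2: 0+22365+17·9·32=27261; k=3: 4284+37536+17·28·32=57052; k=4: 6885+22304+17·17·32=38437; k=5: 16830+0+17·41·32=39134 → min 27261.
Length 6: M₁..M₆: k=1: 0+27261+39·17·32=48477; k=2: 5967+22365+39·9·32=39564; k=3: 15795+37536+39·28·32=88275; k=4: 16218+22304+39·17·32=59738; k=5: 30915+0+39·41·32=82083 → min 39564.
Optimal order: ((M₁ M₂) (((M₃ M₄) M₅) M₆)) with cost 39564.

39564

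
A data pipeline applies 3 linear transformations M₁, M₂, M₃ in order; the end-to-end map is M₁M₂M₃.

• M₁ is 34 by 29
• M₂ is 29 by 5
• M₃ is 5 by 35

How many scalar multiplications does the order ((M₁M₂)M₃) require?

10880

(M₁M₂): 34×29 by 29×5 → 34×5, cost 34·29·5 = 4930
((M₁M₂)M₃): 34×5 by 5×35 → 34×35, cost 34·5·35 = 5950; cumulative 10880
Total: 10880 scalar multiplications.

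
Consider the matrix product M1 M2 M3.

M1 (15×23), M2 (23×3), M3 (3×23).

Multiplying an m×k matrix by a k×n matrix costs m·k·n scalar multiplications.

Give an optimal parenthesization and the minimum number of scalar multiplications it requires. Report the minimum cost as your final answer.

(M1 (M2 M3)): cost 9522.
((M1 M2) M3): cost 2070.
Optimal: ((M1 M2) M3) with cost 2070.

2070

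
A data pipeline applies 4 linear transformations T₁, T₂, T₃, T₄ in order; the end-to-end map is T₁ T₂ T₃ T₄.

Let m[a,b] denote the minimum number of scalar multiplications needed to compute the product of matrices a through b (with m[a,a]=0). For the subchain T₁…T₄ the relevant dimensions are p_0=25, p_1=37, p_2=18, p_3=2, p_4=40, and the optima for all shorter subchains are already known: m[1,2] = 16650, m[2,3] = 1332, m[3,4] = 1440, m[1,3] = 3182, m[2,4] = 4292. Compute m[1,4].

5182

m[1,4] = min over k∈[1,3] of m[1,k]+m[k+1,4]+p_{0}·p_k·p_{4}.
k=1: 0 + 4292 + 25·37·40 = 41292; k=2: 16650 + 1440 + 25·18·40 = 36090; k=3: 3182 + 0 + 25·2·40 = 5182.
Minimum: 5182 at k=3.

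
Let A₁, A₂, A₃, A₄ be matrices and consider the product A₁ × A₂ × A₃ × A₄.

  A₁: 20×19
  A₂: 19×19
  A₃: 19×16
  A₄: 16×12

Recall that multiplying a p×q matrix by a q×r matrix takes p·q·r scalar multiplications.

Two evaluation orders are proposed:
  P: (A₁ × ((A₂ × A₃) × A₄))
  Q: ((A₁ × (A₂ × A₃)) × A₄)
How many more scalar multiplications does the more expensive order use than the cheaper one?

1712

Order P = (A₁ × ((A₂ × A₃) × A₄)): (A₂ × A₃): 19×19 by 19×16 → 19×16, cost 19·19·16 = 5776; ((A₂ × A₃) × A₄): 19×16 by 16×12 → 19×12, cost 19·16·12 = 3648; cumulative 9424; (A₁ × ((A₂ × A₃) × A₄)): 20×19 by 19×12 → 20×12, cost 20·19·12 = 4560; cumulative 13984. Total 13984.
Order Q = ((A₁ × (A₂ × A₃)) × A₄): (A₂ × A₃): 19×19 by 19×16 → 19×16, cost 19·19·16 = 5776; (A₁ × (A₂ × A₃)): 20×19 by 19×16 → 20×16, cost 20·19·16 = 6080; cumulative 11856; ((A₁ × (A₂ × A₃)) × A₄): 20×16 by 16×12 → 20×12, cost 20·16·12 = 3840; cumulative 15696. Total 15696.
Difference: |13984 − 15696| = 1712.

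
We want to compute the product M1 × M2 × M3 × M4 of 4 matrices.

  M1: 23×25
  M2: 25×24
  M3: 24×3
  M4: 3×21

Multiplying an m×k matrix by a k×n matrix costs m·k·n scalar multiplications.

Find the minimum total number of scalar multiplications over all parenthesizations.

4974

Adjacent pairs: M1M2 = 23·25·24 = 13800; M2M3 = 25·24·3 = 1800; M3M4 = 24·3·21 = 1512.
Length 3: M1..M3: k=1: 0+1800+23·25·3=3525; k=2: 13800+0+23·24·3=15456 → min 3525 | M2..M4: k=2: 0+1512+25·24·21=14112; k=3: 1800+0+25·3·21=3375 → min 3375.
Length 4: M1..M4: k=1: 0+3375+23·25·21=15450; k=2: 13800+1512+23·24·21=26904; k=3: 3525+0+23·3·21=4974 → min 4974.
Optimal order: ((M1 × (M2 × M3)) × M4) with cost 4974.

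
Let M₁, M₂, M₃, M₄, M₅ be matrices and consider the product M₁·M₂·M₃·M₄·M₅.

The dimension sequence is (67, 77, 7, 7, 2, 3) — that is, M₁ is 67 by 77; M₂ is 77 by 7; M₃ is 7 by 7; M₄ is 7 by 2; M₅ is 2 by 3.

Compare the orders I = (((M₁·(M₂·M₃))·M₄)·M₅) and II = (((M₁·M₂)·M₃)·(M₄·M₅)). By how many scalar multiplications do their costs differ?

Order I = (((M₁·(M₂·M₃))·M₄)·M₅): (M₂·M₃): 77×7 by 7×7 → 77×7, cost 77·7·7 = 3773; (M₁·(M₂·M₃)): 67×77 by 77×7 → 67×7, cost 67·77·7 = 36113; cumulative 39886; ((M₁·(M₂·M₃))·M₄): 67×7 by 7×2 → 67×2, cost 67·7·2 = 938; cumulative 40824; (((M₁·(M₂·M₃))·M₄)·M₅): 67×2 by 2×3 → 67×3, cost 67·2·3 = 402; cumulative 41226. Total 41226.
Order II = (((M₁·M₂)·M₃)·(M₄·M₅)): (M₁·M₂): 67×77 by 77×7 → 67×7, cost 67·77·7 = 36113; ((M₁·M₂)·M₃): 67×7 by 7×7 → 67×7, cost 67·7·7 = 3283; cumulative 39396; (M₄·M₅): 7×2 by 2×3 → 7×3, cost 7·2·3 = 42; (((M₁·M₂)·M₃)·(M₄·M₅)): 67×7 by 7×3 → 67×3, cost 67·7·3 = 1407; cumulative 40845. Total 40845.
Difference: |41226 − 40845| = 381.

381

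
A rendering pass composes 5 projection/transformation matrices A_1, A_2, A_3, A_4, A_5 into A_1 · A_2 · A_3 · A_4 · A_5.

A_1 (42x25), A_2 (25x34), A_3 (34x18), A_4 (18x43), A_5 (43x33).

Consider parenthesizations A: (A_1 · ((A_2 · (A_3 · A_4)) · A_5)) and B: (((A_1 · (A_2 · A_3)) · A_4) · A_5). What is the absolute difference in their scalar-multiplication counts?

Order A = (A_1 · ((A_2 · (A_3 · A_4)) · A_5)): (A_3 · A_4): 34×18 by 18×43 → 34×43, cost 34·18·43 = 26316; (A_2 · (A_3 · A_4)): 25×34 by 34×43 → 25×43, cost 25·34·43 = 36550; cumulative 62866; ((A_2 · (A_3 · A_4)) · A_5): 25×43 by 43×33 → 25×33, cost 25·43·33 = 35475; cumulative 98341; (A_1 · ((A_2 · (A_3 · A_4)) · A_5)): 42×25 by 25×33 → 42×33, cost 42·25·33 = 34650; cumulative 132991. Total 132991.
Order B = (((A_1 · (A_2 · A_3)) · A_4) · A_5): (A_2 · A_3): 25×34 by 34×18 → 25×18, cost 25·34·18 = 15300; (A_1 · (A_2 · A_3)): 42×25 by 25×18 → 42×18, cost 42·25·18 = 18900; cumulative 34200; ((A_1 · (A_2 · A_3)) · A_4): 42×18 by 18×43 → 42×43, cost 42·18·43 = 32508; cumulative 66708; (((A_1 · (A_2 · A_3)) · A_4) · A_5): 42×43 by 43×33 → 42×33, cost 42·43·33 = 59598; cumulative 126306. Total 126306.
Difference: |132991 − 126306| = 6685.

6685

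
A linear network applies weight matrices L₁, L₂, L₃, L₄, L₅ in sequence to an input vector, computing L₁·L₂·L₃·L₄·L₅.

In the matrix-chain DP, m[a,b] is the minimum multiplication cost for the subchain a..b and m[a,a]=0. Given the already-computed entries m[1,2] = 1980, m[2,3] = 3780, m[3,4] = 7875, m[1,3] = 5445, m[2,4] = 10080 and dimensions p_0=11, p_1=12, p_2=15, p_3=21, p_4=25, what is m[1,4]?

11220

m[1,4] = min over k∈[1,3] of m[1,k]+m[k+1,4]+p_{0}·p_k·p_{4}.
k=1: 0 + 10080 + 11·12·25 = 13380; k=2: 1980 + 7875 + 11·15·25 = 13980; k=3: 5445 + 0 + 11·21·25 = 11220.
Minimum: 11220 at k=3.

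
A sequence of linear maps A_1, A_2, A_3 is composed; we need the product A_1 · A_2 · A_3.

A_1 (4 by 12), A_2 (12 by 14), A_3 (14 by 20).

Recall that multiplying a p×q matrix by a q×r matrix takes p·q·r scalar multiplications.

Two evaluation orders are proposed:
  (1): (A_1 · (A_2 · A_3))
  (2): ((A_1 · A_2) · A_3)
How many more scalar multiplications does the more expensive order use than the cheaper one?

2528

Order (1) = (A_1 · (A_2 · A_3)): (A_2 · A_3): 12×14 by 14×20 → 12×20, cost 12·14·20 = 3360; (A_1 · (A_2 · A_3)): 4×12 by 12×20 → 4×20, cost 4·12·20 = 960; cumulative 4320. Total 4320.
Order (2) = ((A_1 · A_2) · A_3): (A_1 · A_2): 4×12 by 12×14 → 4×14, cost 4·12·14 = 672; ((A_1 · A_2) · A_3): 4×14 by 14×20 → 4×20, cost 4·14·20 = 1120; cumulative 1792. Total 1792.
Difference: |4320 − 1792| = 2528.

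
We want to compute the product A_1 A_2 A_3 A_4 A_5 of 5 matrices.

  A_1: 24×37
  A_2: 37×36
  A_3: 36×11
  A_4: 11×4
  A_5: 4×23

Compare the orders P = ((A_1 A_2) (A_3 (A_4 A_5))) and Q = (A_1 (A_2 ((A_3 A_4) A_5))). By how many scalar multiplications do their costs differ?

6004

Order P = ((A_1 A_2) (A_3 (A_4 A_5))): (A_1 A_2): 24×37 by 37×36 → 24×36, cost 24·37·36 = 31968; (A_4 A_5): 11×4 by 4×23 → 11×23, cost 11·4·23 = 1012; (A_3 (A_4 A_5)): 36×11 by 11×23 → 36×23, cost 36·11·23 = 9108; cumulative 10120; ((A_1 A_2) (A_3 (A_4 A_5))): 24×36 by 36×23 → 24×23, cost 24·36·23 = 19872; cumulative 61960. Total 61960.
Order Q = (A_1 (A_2 ((A_3 A_4) A_5))): (A_3 A_4): 36×11 by 11×4 → 36×4, cost 36·11·4 = 1584; ((A_3 A_4) A_5): 36×4 by 4×23 → 36×23, cost 36·4·23 = 3312; cumulative 4896; (A_2 ((A_3 A_4) A_5)): 37×36 by 36×23 → 37×23, cost 37·36·23 = 30636; cumulative 35532; (A_1 (A_2 ((A_3 A_4) A_5))): 24×37 by 37×23 → 24×23, cost 24·37·23 = 20424; cumulative 55956. Total 55956.
Difference: |61960 − 55956| = 6004.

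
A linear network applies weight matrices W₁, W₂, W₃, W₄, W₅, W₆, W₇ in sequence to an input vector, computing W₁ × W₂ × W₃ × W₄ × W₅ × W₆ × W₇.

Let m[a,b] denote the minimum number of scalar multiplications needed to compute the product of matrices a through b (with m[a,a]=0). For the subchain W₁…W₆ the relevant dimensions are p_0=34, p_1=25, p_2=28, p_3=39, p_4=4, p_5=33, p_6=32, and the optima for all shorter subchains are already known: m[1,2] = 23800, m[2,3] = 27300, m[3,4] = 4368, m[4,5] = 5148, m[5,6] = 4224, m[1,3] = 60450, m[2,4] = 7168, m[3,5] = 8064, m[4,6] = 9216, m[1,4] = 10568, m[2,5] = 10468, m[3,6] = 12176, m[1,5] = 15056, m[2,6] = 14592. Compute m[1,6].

19144

m[1,6] = min over k∈[1,5] of m[1,k]+m[k+1,6]+p_{0}·p_k·p_{6}.
k=1: 0 + 14592 + 34·25·32 = 41792; k=2: 23800 + 12176 + 34·28·32 = 66440; k=3: 60450 + 9216 + 34·39·32 = 112098; k=4: 10568 + 4224 + 34·4·32 = 19144; k=5: 15056 + 0 + 34·33·32 = 50960.
Minimum: 19144 at k=4.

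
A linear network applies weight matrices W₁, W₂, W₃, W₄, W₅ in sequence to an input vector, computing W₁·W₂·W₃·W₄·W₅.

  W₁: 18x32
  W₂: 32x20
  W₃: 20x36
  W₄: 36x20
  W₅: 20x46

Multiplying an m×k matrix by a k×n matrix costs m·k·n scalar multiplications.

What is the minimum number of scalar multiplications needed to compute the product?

49680

Adjacent pairs: W₁W₂ = 18·32·20 = 11520; W₂W₃ = 32·20·36 = 23040; W₃W₄ = 20·36·20 = 14400; W₄W₅ = 36·20·46 = 33120.
Length 3: W₁..W₃: k=1: 0+23040+18·32·36=43776; k=2: 11520+0+18·20·36=24480 → min 24480 | W₂..W₄: k=2: 0+14400+32·20·20=27200; k=3: 23040+0+32·36·20=46080 → min 27200 | W₃..W₅: k=3: 0+33120+20·36·46=66240; k=4: 14400+0+20·20·46=32800 → min 32800.
Length 4: W₁..W₄: k=1: 0+27200+18·32·20=38720; k=2: 11520+14400+18·20·20=33120; k=3: 24480+0+18·36·20=37440 → min 33120 | W₂..W₅: k=2: 0+32800+32·20·46=62240; k=3: 23040+33120+32·36·46=109152; k=4: 27200+0+32·20·46=56640 → min 56640.
Length 5: W₁..W₅: k=1: 0+56640+18·32·46=83136; k=2: 11520+32800+18·20·46=60880; k=3: 24480+33120+18·36·46=87408; k=4: 33120+0+18·20·46=49680 → min 49680.
Optimal order: (((W₁·W₂)·(W₃·W₄))·W₅) with cost 49680.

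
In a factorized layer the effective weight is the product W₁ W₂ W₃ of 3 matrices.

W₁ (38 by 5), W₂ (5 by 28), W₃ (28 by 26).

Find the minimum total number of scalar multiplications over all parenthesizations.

8580

Order (W₁ (W₂ W₃)): (W₂ W₃): 5×28 by 28×26 → 5×26, cost 5·28·26 = 3640; (W₁ (W₂ W₃)): 38×5 by 5×26 → 38×26, cost 38·5·26 = 4940; cumulative 8580. Total 8580.
Order ((W₁ W₂) W₃): (W₁ W₂): 38×5 by 5×28 → 38×28, cost 38·5·28 = 5320; ((W₁ W₂) W₃): 38×28 by 28×26 → 38×26, cost 38·28·26 = 27664; cumulative 32984. Total 32984.
Minimum: 8580.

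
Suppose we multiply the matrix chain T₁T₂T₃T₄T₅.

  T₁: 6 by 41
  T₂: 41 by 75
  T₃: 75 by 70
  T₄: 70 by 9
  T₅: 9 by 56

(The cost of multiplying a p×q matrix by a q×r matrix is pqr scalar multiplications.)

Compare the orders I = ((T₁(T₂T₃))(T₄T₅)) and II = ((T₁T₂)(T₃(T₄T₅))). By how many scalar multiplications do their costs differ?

81660

Order I = ((T₁(T₂T₃))(T₄T₅)): (T₂T₃): 41×75 by 75×70 → 41×70, cost 41·75·70 = 215250; (T₁(T₂T₃)): 6×41 by 41×70 → 6×70, cost 6·41·70 = 17220; cumulative 232470; (T₄T₅): 70×9 by 9×56 → 70×56, cost 70·9·56 = 35280; ((T₁(T₂T₃))(T₄T₅)): 6×70 by 70×56 → 6×56, cost 6·70·56 = 23520; cumulative 291270. Total 291270.
Order II = ((T₁T₂)(T₃(T₄T₅))): (T₁T₂): 6×41 by 41×75 → 6×75, cost 6·41·75 = 18450; (T₄T₅): 70×9 by 9×56 → 70×56, cost 70·9·56 = 35280; (T₃(T₄T₅)): 75×70 by 70×56 → 75×56, cost 75·70·56 = 294000; cumulative 329280; ((T₁T₂)(T₃(T₄T₅))): 6×75 by 75×56 → 6×56, cost 6·75·56 = 25200; cumulative 372930. Total 372930.
Difference: |291270 − 372930| = 81660.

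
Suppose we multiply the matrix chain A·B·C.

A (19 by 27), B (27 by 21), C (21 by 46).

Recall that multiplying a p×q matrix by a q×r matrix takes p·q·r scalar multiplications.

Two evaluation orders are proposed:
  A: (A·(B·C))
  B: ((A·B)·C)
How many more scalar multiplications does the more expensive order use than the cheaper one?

20553

Order A = (A·(B·C)): (B·C): 27×21 by 21×46 → 27×46, cost 27·21·46 = 26082; (A·(B·C)): 19×27 by 27×46 → 19×46, cost 19·27·46 = 23598; cumulative 49680. Total 49680.
Order B = ((A·B)·C): (A·B): 19×27 by 27×21 → 19×21, cost 19·27·21 = 10773; ((A·B)·C): 19×21 by 21×46 → 19×46, cost 19·21·46 = 18354; cumulative 29127. Total 29127.
Difference: |49680 − 29127| = 20553.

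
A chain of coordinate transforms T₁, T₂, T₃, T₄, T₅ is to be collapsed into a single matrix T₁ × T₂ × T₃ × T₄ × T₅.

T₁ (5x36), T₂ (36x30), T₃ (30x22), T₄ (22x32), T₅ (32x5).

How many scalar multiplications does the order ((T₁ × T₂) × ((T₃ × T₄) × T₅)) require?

(T₁ × T₂): 5×36 by 36×30 → 5×30, cost 5·36·30 = 5400
(T₃ × T₄): 30×22 by 22×32 → 30×32, cost 30·22·32 = 21120
((T₃ × T₄) × T₅): 30×32 by 32×5 → 30×5, cost 30·32·5 = 4800; cumulative 25920
((T₁ × T₂) × ((T₃ × T₄) × T₅)): 5×30 by 30×5 → 5×5, cost 5·30·5 = 750; cumulative 32070
Total: 32070 scalar multiplications.

32070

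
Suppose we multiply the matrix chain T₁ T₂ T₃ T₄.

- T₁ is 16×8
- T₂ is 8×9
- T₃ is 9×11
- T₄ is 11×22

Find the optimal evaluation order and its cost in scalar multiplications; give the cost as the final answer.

Adjacent pairs: T₁T₂ = 16·8·9 = 1152; T₂T₃ = 8·9·11 = 792; T₃T₄ = 9·11·22 = 2178.
Length 3: T₁..T₃: k=1: 0+792+16·8·11=2200; k=2: 1152+0+16·9·11=2736 → min 2200 | T₂..T₄: k=2: 0+2178+8·9·22=3762; k=3: 792+0+8·11·22=2728 → min 2728.
Length 4: T₁..T₄: k=1: 0+2728+16·8·22=5544; k=2: 1152+2178+16·9·22=6498; k=3: 2200+0+16·11·22=6072 → min 5544.
Optimal parenthesization: (T₁ ((T₂ T₃) T₄)) with cost 5544.

5544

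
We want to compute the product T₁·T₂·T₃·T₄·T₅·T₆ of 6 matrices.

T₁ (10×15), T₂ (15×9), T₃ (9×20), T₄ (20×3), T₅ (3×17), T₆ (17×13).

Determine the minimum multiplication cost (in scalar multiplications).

Adjacent pairs: T₁T₂ = 10·15·9 = 1350; T₂T₃ = 15·9·20 = 2700; T₃T₄ = 9·20·3 = 540; T₄T₅ = 20·3·17 = 1020; T₅T₆ = 3·17·13 = 663.
Length 3: T₁..T₃: k=1: 0+2700+10·15·20=5700; k=2: 1350+0+10·9·20=3150 → min 3150 | T₂..T₄: k=2: 0+540+15·9·3=945; k=3: 2700+0+15·20·3=3600 → min 945 | T₃..T₅: k=3: 0+1020+9·20·17=4080; k=4: 540+0+9·3·17=999 → min 999 | T₄..T₆: k=4: 0+663+20·3·13=1443; k=5: 1020+0+20·17·13=5440 → min 1443.
Length 4: T₁..T₄: k=1: 0+945+10·15·3=1395; k=2: 1350+540+10·9·3=2160; k=3: 3150+0+10·20·3=3750 → min 1395 | T₂..T₅: k=2: 0+999+15·9·17=3294; k=3: 2700+1020+15·20·17=8820; k=4: 945+0+15·3·17=1710 → min 1710 | T₃..T₆: k=3: 0+1443+9·20·13=3783; k=4: 540+663+9·3·13=1554; k=5: 999+0+9·17·13=2988 → min 1554.
Length 5: T₁..T₅: k=1: 0+1710+10·15·17=4260; k=2: 1350+999+10·9·17=3879; k=3: 3150+1020+10·20·17=7570; k=4: 1395+0+10·3·17=1905 → min 1905 | T₂..T₆: k=2: 0+1554+15·9·13=3309; k=3: 2700+1443+15·20·13=8043; k=4: 945+663+15·3·13=2193; k=5: 1710+0+15·17·13=5025 → min 2193.
Length 6: T₁..T₆: k=1: 0+2193+10·15·13=4143; k=2: 1350+1554+10·9·13=4074; k=3: 3150+1443+10·20·13=7193; k=4: 1395+663+10·3·13=2448; k=5: 1905+0+10·17·13=4115 → min 2448.
Optimal order: ((T₁·(T₂·(T₃·T₄)))·(T₅·T₆)) with cost 2448.

2448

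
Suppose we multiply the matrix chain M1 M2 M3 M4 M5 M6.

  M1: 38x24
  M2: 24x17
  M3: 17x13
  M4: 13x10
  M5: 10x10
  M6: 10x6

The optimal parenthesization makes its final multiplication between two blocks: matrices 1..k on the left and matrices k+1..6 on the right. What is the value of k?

1

Adjacent pairs: M1M2 = 38·24·17 = 15504; M2M3 = 24·17·13 = 5304; M3M4 = 17·13·10 = 2210; M4M5 = 13·10·10 = 1300; M5M6 = 10·10·6 = 600.
Length 3: M1..M3: k=1: 0+5304+38·24·13=17160; k=2: 15504+0+38·17·13=23902 → min 17160 | M2..M4: k=2: 0+2210+24·17·10=6290; k=3: 5304+0+24·13·10=8424 → min 6290 | M3..M5: k=3: 0+1300+17·13·10=3510; k=4: 2210+0+17·10·10=3910 → min 3510 | M4..M6: k=4: 0+600+13·10·6=1380; k=5: 1300+0+13·10·6=2080 → min 1380.
Length 4: M1..M4: k=1: 0+6290+38·24·10=15410; k=2: 15504+2210+38·17·10=24174; k=3: 17160+0+38·13·10=22100 → min 15410 | M2..M5: k=2: 0+3510+24·17·10=7590; k=3: 5304+1300+24·13·10=9724; k=4: 6290+0+24·10·10=8690 → min 7590 | M3..M6: k=3: 0+1380+17·13·6=2706; k=4: 2210+600+17·10·6=3830; k=5: 3510+0+17·10·6=4530 → min 2706.
Length 5: M1..M5: k=1: 0+7590+38·24·10=16710; k=2: 15504+3510+38·17·10=25474; k=3: 17160+1300+38·13·10=23400; k=4: 15410+0+38·10·10=19210 → min 16710 | M2..M6: k=2: 0+2706+24·17·6=5154; k=3: 5304+1380+24·13·6=8556; k=4: 6290+600+24·10·6=8330; k=5: 7590+0+24·10·6=9030 → min 5154.
Top-level splits: k=1: (M1..M1)·(M2..M6) → 0+5154+38·24·6 = 10626; k=2: (M1..M2)·(M3..M6) → 15504+2706+38·17·6 = 22086; k=3: (M1..M3)·(M4..M6) → 17160+1380+38·13·6 = 21504; k=4: (M1..M4)·(M5..M6) → 15410+600+38·10·6 = 18290; k=5: (M1..M5)·(M6..M6) → 16710+0+38·10·6 = 18990.
Best split is after M1, i.e. k = 1.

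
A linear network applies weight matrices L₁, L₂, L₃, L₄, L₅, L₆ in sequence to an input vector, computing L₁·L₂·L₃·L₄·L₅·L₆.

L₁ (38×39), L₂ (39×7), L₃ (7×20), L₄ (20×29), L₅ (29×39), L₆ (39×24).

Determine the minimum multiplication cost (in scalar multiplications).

Adjacent pairs: L₁L₂ = 38·39·7 = 10374; L₂L₃ = 39·7·20 = 5460; L₃L₄ = 7·20·29 = 4060; L₄L₅ = 20·29·39 = 22620; L₅L₆ = 29·39·24 = 27144.
Length 3: L₁..L₃: k=1: 0+5460+38·39·20=35100; k=2: 10374+0+38·7·20=15694 → min 15694 | L₂..L₄: k=2: 0+4060+39·7·29=11977; k=3: 5460+0+39·20·29=28080 → min 11977 | L₃..L₅: k=3: 0+22620+7·20·39=28080; k=4: 4060+0+7·29·39=11977 → min 11977 | L₄..L₆: k=4: 0+27144+20·29·24=41064; k=5: 22620+0+20·39·24=41340 → min 41064.
Length 4: L₁..L₄: k=1: 0+11977+38·39·29=54955; k=2: 10374+4060+38·7·29=22148; k=3: 15694+0+38·20·29=37734 → min 22148 | L₂..L₅: k=2: 0+11977+39·7·39=22624; k=3: 5460+22620+39·20·39=58500; k=4: 11977+0+39·29·39=56086 → min 22624 | L₃..L₆: k=3: 0+41064+7·20·24=44424; k=4: 4060+27144+7·29·24=36076; k=5: 11977+0+7·39·24=18529 → min 18529.
Length 5: L₁..L₅: k=1: 0+22624+38·39·39=80422; k=2: 10374+11977+38·7·39=32725; k=3: 15694+22620+38·20·39=67954; k=4: 22148+0+38·29·39=65126 → min 32725 | L₂..L₆: k=2: 0+18529+39·7·24=25081; k=3: 5460+41064+39·20·24=65244; k=4: 11977+27144+39·29·24=66265; k=5: 22624+0+39·39·24=59128 → min 25081.
Length 6: L₁..L₆: k=1: 0+25081+38·39·24=60649; k=2: 10374+18529+38·7·24=35287; k=3: 15694+41064+38·20·24=74998; k=4: 22148+27144+38·29·24=75740; k=5: 32725+0+38·39·24=68293 → min 35287.
Optimal order: ((L₁·L₂)·(((L₃·L₄)·L₅)·L₆)) with cost 35287.

35287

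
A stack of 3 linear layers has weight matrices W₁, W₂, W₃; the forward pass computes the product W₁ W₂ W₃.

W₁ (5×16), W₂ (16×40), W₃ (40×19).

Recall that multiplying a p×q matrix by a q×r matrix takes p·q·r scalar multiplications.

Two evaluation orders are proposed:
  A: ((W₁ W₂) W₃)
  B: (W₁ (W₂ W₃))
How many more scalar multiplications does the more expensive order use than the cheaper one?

Order A = ((W₁ W₂) W₃): (W₁ W₂): 5×16 by 16×40 → 5×40, cost 5·16·40 = 3200; ((W₁ W₂) W₃): 5×40 by 40×19 → 5×19, cost 5·40·19 = 3800; cumulative 7000. Total 7000.
Order B = (W₁ (W₂ W₃)): (W₂ W₃): 16×40 by 40×19 → 16×19, cost 16·40·19 = 12160; (W₁ (W₂ W₃)): 5×16 by 16×19 → 5×19, cost 5·16·19 = 1520; cumulative 13680. Total 13680.
Difference: |7000 − 13680| = 6680.

6680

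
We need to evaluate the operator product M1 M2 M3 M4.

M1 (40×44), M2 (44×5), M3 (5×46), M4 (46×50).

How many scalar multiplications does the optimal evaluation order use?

Adjacent pairs: M1M2 = 40·44·5 = 8800; M2M3 = 44·5·46 = 10120; M3M4 = 5·46·50 = 11500.
Length 3: M1..M3: k=1: 0+10120+40·44·46=91080; k=2: 8800+0+40·5·46=18000 → min 18000 | M2..M4: k=2: 0+11500+44·5·50=22500; k=3: 10120+0+44·46·50=111320 → min 22500.
Length 4: M1..M4: k=1: 0+22500+40·44·50=110500; k=2: 8800+11500+40·5·50=30300; k=3: 18000+0+40·46·50=110000 → min 30300.
Optimal order: ((M1 M2) (M3 M4)) with cost 30300.

30300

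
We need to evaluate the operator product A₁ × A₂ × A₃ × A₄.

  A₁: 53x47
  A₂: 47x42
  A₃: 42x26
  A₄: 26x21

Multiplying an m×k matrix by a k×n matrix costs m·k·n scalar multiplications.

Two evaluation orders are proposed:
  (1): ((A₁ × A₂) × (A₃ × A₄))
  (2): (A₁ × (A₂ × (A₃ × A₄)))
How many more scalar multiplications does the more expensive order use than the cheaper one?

57603

Order (1) = ((A₁ × A₂) × (A₃ × A₄)): (A₁ × A₂): 53×47 by 47×42 → 53×42, cost 53·47·42 = 104622; (A₃ × A₄): 42×26 by 26×21 → 42×21, cost 42·26·21 = 22932; ((A₁ × A₂) × (A₃ × A₄)): 53×42 by 42×21 → 53×21, cost 53·42·21 = 46746; cumulative 174300. Total 174300.
Order (2) = (A₁ × (A₂ × (A₃ × A₄))): (A₃ × A₄): 42×26 by 26×21 → 42×21, cost 42·26·21 = 22932; (A₂ × (A₃ × A₄)): 47×42 by 42×21 → 47×21, cost 47·42·21 = 41454; cumulative 64386; (A₁ × (A₂ × (A₃ × A₄))): 53×47 by 47×21 → 53×21, cost 53·47·21 = 52311; cumulative 116697. Total 116697.
Difference: |174300 − 116697| = 57603.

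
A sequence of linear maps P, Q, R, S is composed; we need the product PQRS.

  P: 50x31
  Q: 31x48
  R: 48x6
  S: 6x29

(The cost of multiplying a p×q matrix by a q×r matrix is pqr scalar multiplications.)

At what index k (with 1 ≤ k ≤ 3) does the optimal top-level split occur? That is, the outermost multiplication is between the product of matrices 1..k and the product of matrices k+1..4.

Adjacent pairs: PQ = 50·31·48 = 74400; QR = 31·48·6 = 8928; RS = 48·6·29 = 8352.
Length 3: P..R: k=1: 0+8928+50·31·6=18228; k=2: 74400+0+50·48·6=88800 → min 18228 | Q..S: k=2: 0+8352+31·48·29=51504; k=3: 8928+0+31·6·29=14322 → min 14322.
Top-level splits: k=1: (P..P)·(Q..S) → 0+14322+50·31·29 = 59272; k=2: (P..Q)·(R..S) → 74400+8352+50·48·29 = 152352; k=3: (P..R)·(S..S) → 18228+0+50·6·29 = 26928.
Best split is after R, i.e. k = 3.

3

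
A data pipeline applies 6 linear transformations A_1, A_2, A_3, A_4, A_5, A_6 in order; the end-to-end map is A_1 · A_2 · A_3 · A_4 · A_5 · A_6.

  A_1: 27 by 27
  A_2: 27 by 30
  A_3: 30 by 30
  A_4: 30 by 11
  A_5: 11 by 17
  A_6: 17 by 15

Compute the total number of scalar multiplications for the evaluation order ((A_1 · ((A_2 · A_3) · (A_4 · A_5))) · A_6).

(A_2 · A_3): 27×30 by 30×30 → 27×30, cost 27·30·30 = 24300
(A_4 · A_5): 30×11 by 11×17 → 30×17, cost 30·11·17 = 5610
((A_2 · A_3) · (A_4 · A_5)): 27×30 by 30×17 → 27×17, cost 27·30·17 = 13770; cumulative 43680
(A_1 · ((A_2 · A_3) · (A_4 · A_5))): 27×27 by 27×17 → 27×17, cost 27·27·17 = 12393; cumulative 56073
((A_1 · ((A_2 · A_3) · (A_4 · A_5))) · A_6): 27×17 by 17×15 → 27×15, cost 27·17·15 = 6885; cumulative 62958
Total: 62958 scalar multiplications.

62958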